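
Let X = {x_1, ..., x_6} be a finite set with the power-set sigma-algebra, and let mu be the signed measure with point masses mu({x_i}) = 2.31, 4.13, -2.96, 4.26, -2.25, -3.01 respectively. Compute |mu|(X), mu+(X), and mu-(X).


Step 1: Every measurable set is a union of atoms (the cells / points), so a Hahn decomposition is
  obtained by grouping atoms by sign: P = union of atoms with mu > 0, N = union of the remaining atoms.
  Atoms in P (indices): 1, 2, 4;  atoms in N (indices): 3, 5, 6
  Positive values: 2.31, 4.13, 4.26
  Negative values: -2.96, -2.25, -3.01
Step 2: mu+(X) = mu(P) = sum of positive atom values = 10.7
Step 3: mu-(X) = -mu(N) = sum of |negative atom values| = 8.22
Step 4: |mu|(X) = mu+(X) + mu-(X) = 10.7 + 8.22 = 18.92


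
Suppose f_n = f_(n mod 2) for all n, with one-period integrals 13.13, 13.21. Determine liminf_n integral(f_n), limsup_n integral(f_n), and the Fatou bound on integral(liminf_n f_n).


The sequence (integral(f_n)) is periodic with period 2, repeating the values 13.13, 13.21 indefinitely.
Step 1: For a periodic sequence, every tail (a_m, a_(m+1), ...) contains all 2 period values infinitely often.
Step 2: Hence inf of every tail = min of the period values = min(13.13, 13.21) = 13.13.
        liminf_n integral(f_n) = sup over m of (inf of tail from m) = 13.13.
Step 3: Similarly sup of every tail = max of the period values = 13.21.
        limsup_n integral(f_n) = 13.21.
Step 4: Fatou's lemma: integral(liminf_n f_n) <= liminf_n integral(f_n) = 13.13.
        So the integral of the pointwise liminf is at most 13.13.


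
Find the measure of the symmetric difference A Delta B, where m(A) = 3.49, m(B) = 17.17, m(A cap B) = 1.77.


m(A Delta B) = m(A) + m(B) - 2*m(A n B)
= 3.49 + 17.17 - 2*1.77
= 3.49 + 17.17 - 3.54
= 17.12


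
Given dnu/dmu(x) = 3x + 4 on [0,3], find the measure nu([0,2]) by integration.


nu(A) = integral_A (dnu/dmu) dmu = integral_0^2 (3x + 4) dx
Step 1: Antiderivative F(x) = (3/2)x^2 + 4x
Step 2: F(2) = (3/2)*2^2 + 4*2 = 6 + 8 = 14
Step 3: F(0) = (3/2)*0^2 + 4*0 = 0.0 + 0 = 0.0
Step 4: nu([0,2]) = F(2) - F(0) = 14 - 0.0 = 14


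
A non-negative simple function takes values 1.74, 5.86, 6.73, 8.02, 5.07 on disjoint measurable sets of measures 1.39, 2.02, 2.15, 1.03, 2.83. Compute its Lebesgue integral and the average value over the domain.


Step 1: Integral = sum(value_i * measure_i)
= 1.74*1.39 + 5.86*2.02 + 6.73*2.15 + 8.02*1.03 + 5.07*2.83
= 2.4186 + 11.8372 + 14.4695 + 8.2606 + 14.3481
= 51.334
Step 2: Total measure of domain = 1.39 + 2.02 + 2.15 + 1.03 + 2.83 = 9.42
Step 3: Average value = 51.334 / 9.42 = 5.449469


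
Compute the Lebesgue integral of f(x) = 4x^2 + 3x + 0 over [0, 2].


The Lebesgue integral of a Riemann-integrable function agrees with the Riemann integral.
Antiderivative F(x) = (4/3)x^3 + (3/2)x^2 + 0x
F(2) = (4/3)*2^3 + (3/2)*2^2 + 0*2
     = (4/3)*8 + (3/2)*4 + 0*2
     = 10.666667 + 6 + 0
     = 16.666667
F(0) = 0.0
Integral = F(2) - F(0) = 16.666667 - 0.0 = 16.666667


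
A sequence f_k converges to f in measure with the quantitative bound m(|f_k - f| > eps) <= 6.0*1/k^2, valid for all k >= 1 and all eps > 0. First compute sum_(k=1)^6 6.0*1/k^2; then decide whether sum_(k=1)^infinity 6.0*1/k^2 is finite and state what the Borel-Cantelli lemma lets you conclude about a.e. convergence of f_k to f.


Step 1: List the terms 6.0*1/k^2 for k = 1 to 6:
  k=1: 6
  k=2: 1.5
  k=3: 0.666667
  k=4: 0.375
  k=5: 0.24
  k=6: 0.166667
Step 2: Partial sum = 6 + 1.5 + 0.666667 + 0.375 + 0.24 + 0.166667
     = 8.948333
Step 3: The full series sum_(k>=1) 6.0*1/k^2 converges (p-series with p = 2 > 1; a constant multiple of a convergent series converges).
Step 4: Fix eps > 0. Since sum_k m(|f_k - f| > eps) < infinity, the Borel-Cantelli lemma gives
        m(limsup_k {|f_k - f| > eps}) = 0, i.e. for a.e. x, |f_k(x) - f(x)| <= eps for all large k.
        Applying this with eps = 1/j for j = 1, 2, ... and intersecting the countably many full-measure sets,
        for a.e. x we get limsup_k |f_k(x) - f(x)| <= 1/j for every j, hence f_k -> f almost everywhere.
Conclusion: series converges; Borel-Cantelli yields f_k -> f a.e.


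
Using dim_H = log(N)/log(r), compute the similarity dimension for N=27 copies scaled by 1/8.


For a self-similar set with N copies scaled by 1/r:
dim_H = log(N)/log(r) = log(27)/log(8)
= 3.295837/2.079442
= 1.584963


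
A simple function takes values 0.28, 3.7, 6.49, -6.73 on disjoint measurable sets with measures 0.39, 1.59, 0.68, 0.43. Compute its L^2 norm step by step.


Step 1: Compute |f_i|^2 for each value:
  |0.28|^2 = 0.0784
  |3.7|^2 = 13.69
  |6.49|^2 = 42.1201
  |-6.73|^2 = 45.2929
Step 2: Multiply by measures and sum:
  0.0784 * 0.39 = 0.030576
  13.69 * 1.59 = 21.7671
  42.1201 * 0.68 = 28.641668
  45.2929 * 0.43 = 19.475947
Sum = 0.030576 + 21.7671 + 28.641668 + 19.475947 = 69.915291
Step 3: Take the p-th root:
||f||_2 = (69.915291)^(1/2) = 8.361536


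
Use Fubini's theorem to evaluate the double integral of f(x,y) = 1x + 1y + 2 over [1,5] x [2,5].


By Fubini, integrate in x first, then y.
Step 1: Fix y, integrate over x in [1,5]:
  integral(1x + 1y + 2, x=1..5)
  = 1*(5^2 - 1^2)/2 + (1y + 2)*(5 - 1)
  = 12 + (1y + 2)*4
  = 12 + 4y + 8
  = 20 + 4y
Step 2: Integrate over y in [2,5]:
  integral(20 + 4y, y=2..5)
  = 20*3 + 4*(5^2 - 2^2)/2
  = 60 + 42
  = 102


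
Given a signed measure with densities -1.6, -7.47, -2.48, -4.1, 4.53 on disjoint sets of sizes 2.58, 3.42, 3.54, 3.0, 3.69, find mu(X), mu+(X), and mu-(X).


Step 1: Compute signed measure on each set:
  Set 1: -1.6 * 2.58 = -4.128
  Set 2: -7.47 * 3.42 = -25.5474
  Set 3: -2.48 * 3.54 = -8.7792
  Set 4: -4.1 * 3.0 = -12.3
  Set 5: 4.53 * 3.69 = 16.7157
Step 2: Total signed measure = (-4.128) + (-25.5474) + (-8.7792) + (-12.3) + (16.7157)
     = -34.0389
Step 3: Positive part mu+(X) = sum of positive contributions = 16.7157
Step 4: Negative part mu-(X) = |sum of negative contributions| = 50.7546


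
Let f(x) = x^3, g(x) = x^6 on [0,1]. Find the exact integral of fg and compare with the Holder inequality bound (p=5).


Step 1: Exact integral of f*g = integral(x^9, 0, 1) = 1/10
     = 0.1
Step 2: Holder bound with p=5, q=1.25:
  ||f||_p = (integral x^15 dx)^(1/5) = (1/16)^(1/5) = 0.574349
  ||g||_q = (integral x^7.5 dx)^(1/1.25) = (1/8.5)^(1/1.25) = 0.180495
Step 3: Holder bound = ||f||_p * ||g||_q = 0.574349 * 0.180495 = 0.103667
Verification: 0.1 <= 0.103667 (Holder holds)


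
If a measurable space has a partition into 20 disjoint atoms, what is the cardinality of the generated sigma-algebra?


Each element of the sigma-algebra is a union of some subset of the 20 atoms.
The number of such subsets is 2^20 = 1048576.


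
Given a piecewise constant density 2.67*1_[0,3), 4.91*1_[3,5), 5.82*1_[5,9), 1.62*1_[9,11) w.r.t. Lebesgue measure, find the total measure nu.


Integrate each piece of the Radon-Nikodym derivative:
Step 1: integral_0^3 2.67 dx = 2.67*(3-0) = 2.67*3 = 8.01
Step 2: integral_3^5 4.91 dx = 4.91*(5-3) = 4.91*2 = 9.82
Step 3: integral_5^9 5.82 dx = 5.82*(9-5) = 5.82*4 = 23.28
Step 4: integral_9^11 1.62 dx = 1.62*(11-9) = 1.62*2 = 3.24
Total: 8.01 + 9.82 + 23.28 + 3.24 = 44.35


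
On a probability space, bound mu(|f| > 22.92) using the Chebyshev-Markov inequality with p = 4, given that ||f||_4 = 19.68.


Chebyshev/Markov inequality: mu(|f| > eps) <= (||f||_p / eps)^p
Step 1: ||f||_4 / eps = 19.68 / 22.92 = 0.858639
Step 2: Raise to power p = 4:
  (0.858639)^4 = 0.543553
Step 3: Therefore mu(|f| > 22.92) <= 0.543553


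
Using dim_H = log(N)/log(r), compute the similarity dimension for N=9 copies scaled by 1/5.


For a self-similar set with N copies scaled by 1/r:
dim_H = log(N)/log(r) = log(9)/log(5)
= 2.197225/1.609438
= 1.365212


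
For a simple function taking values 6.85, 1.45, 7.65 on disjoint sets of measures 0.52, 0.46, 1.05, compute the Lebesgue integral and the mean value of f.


Step 1: Integral = sum(value_i * measure_i)
= 6.85*0.52 + 1.45*0.46 + 7.65*1.05
= 3.562 + 0.667 + 8.0325
= 12.2615
Step 2: Total measure of domain = 0.52 + 0.46 + 1.05 = 2.03
Step 3: Average value = 12.2615 / 2.03 = 6.040148


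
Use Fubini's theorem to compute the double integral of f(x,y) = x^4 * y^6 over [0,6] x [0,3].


By Fubini's theorem, the double integral factors as a product of single integrals:
Step 1: integral_0^6 x^4 dx = [x^5/5] from 0 to 6
     = 6^5/5 = 1555.2
Step 2: integral_0^3 y^6 dy = [y^7/7] from 0 to 3
     = 3^7/7 = 312.428571
Step 3: Double integral = 1555.2 * 312.428571 = 485888.914286


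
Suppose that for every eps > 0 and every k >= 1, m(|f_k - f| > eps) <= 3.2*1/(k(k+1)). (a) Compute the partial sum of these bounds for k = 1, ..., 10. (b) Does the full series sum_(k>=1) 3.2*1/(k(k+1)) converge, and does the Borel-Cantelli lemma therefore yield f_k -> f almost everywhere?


Step 1: List the terms 3.2*1/(k(k+1)) for k = 1 to 10:
  k=1: 1.6
  k=2: 0.533333
  k=3: 0.266667
  k=4: 0.16
  k=5: 0.106667
  k=6: 0.07619
  k=7: 0.057143
  k=8: 0.044444
  k=9: 0.035556
  k=10: 0.029091
Step 2: Partial sum = 1.6 + 0.533333 + 0.266667 + 0.16 + 0.106667 + 0.07619 + 0.057143 + 0.044444 + 0.035556 + 0.029091
     = 2.909091
Step 3: The full series sum_(k>=1) 3.2*1/(k(k+1)) converges (telescoping series sum 1/(k(k+1)) = 1; a constant multiple of a convergent series converges).
Step 4: Fix eps > 0. Since sum_k m(|f_k - f| > eps) < infinity, the Borel-Cantelli lemma gives
        m(limsup_k {|f_k - f| > eps}) = 0, i.e. for a.e. x, |f_k(x) - f(x)| <= eps for all large k.
        Applying this with eps = 1/j for j = 1, 2, ... and intersecting the countably many full-measure sets,
        for a.e. x we get limsup_k |f_k(x) - f(x)| <= 1/j for every j, hence f_k -> f almost everywhere.
Conclusion: series converges; Borel-Cantelli yields f_k -> f a.e.


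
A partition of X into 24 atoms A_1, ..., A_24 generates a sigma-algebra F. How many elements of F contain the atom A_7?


Each element of F is a union of some subset S of the 24 atoms.
The element contains A_7 iff A_7 is in S.
So we count subsets S of {A_1,...,A_24} with A_7 in S: choose freely among the other 23 atoms.
Count = 2^(24-1) = 2^23 = 8388608.


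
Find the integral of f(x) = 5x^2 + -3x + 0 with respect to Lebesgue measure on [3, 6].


The Lebesgue integral of a Riemann-integrable function agrees with the Riemann integral.
Antiderivative F(x) = (5/3)x^3 + (-3/2)x^2 + 0x
F(6) = (5/3)*6^3 + (-3/2)*6^2 + 0*6
     = (5/3)*216 + (-3/2)*36 + 0*6
     = 360 + -54 + 0
     = 306
F(3) = 31.5
Integral = F(6) - F(3) = 306 - 31.5 = 274.5


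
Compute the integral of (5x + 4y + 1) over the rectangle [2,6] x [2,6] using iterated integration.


By Fubini, integrate in x first, then y.
Step 1: Fix y, integrate over x in [2,6]:
  integral(5x + 4y + 1, x=2..6)
  = 5*(6^2 - 2^2)/2 + (4y + 1)*(6 - 2)
  = 80 + (4y + 1)*4
  = 80 + 16y + 4
  = 84 + 16y
Step 2: Integrate over y in [2,6]:
  integral(84 + 16y, y=2..6)
  = 84*4 + 16*(6^2 - 2^2)/2
  = 336 + 256
  = 592


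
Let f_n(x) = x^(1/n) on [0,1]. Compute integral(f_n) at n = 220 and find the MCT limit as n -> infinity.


At n = 220: f_220(x) = x^(1/220).
Step 1: integral(x^(1/220), 0, 1) = [x^(1/220+1) / (1/220+1)] from 0 to 1
     = 1 / (1/220 + 1) = 1 / ((220+1)/220) = 220/(220+1)
     = 220/221 = 0.995475
Step 2: As n -> infinity, f_n(x) = x^(1/n) -> 1 for x in (0,1], and f_n is increasing in n.
By MCT, lim_n integral(f_n) = integral(lim_n f_n) = integral(1, 0, 1) = 1.
Step 3: Verify convergence: 220/221 = 0.995475 -> 1


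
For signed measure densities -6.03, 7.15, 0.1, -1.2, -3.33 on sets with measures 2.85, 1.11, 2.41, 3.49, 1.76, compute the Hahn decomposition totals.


Step 1: Compute signed measure on each set:
  Set 1: -6.03 * 2.85 = -17.1855
  Set 2: 7.15 * 1.11 = 7.9365
  Set 3: 0.1 * 2.41 = 0.241
  Set 4: -1.2 * 3.49 = -4.188
  Set 5: -3.33 * 1.76 = -5.8608
Step 2: Total signed measure = (-17.1855) + (7.9365) + (0.241) + (-4.188) + (-5.8608)
     = -19.0568
Step 3: Positive part mu+(X) = sum of positive contributions = 8.1775
Step 4: Negative part mu-(X) = |sum of negative contributions| = 27.2343


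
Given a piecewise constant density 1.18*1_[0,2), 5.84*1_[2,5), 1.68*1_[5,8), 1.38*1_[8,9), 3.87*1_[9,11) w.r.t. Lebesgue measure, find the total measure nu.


Integrate each piece of the Radon-Nikodym derivative:
Step 1: integral_0^2 1.18 dx = 1.18*(2-0) = 1.18*2 = 2.36
Step 2: integral_2^5 5.84 dx = 5.84*(5-2) = 5.84*3 = 17.52
Step 3: integral_5^8 1.68 dx = 1.68*(8-5) = 1.68*3 = 5.04
Step 4: integral_8^9 1.38 dx = 1.38*(9-8) = 1.38*1 = 1.38
Step 5: integral_9^11 3.87 dx = 3.87*(11-9) = 3.87*2 = 7.74
Total: 2.36 + 17.52 + 5.04 + 1.38 + 7.74 = 34.04


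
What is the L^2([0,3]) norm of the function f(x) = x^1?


Step 1: ||f||_2 = (integral_0^3 |x^1|^2 dx)^(1/2)
     = (integral_0^3 x^2 dx)^(1/2)
Step 2: integral_0^3 x^2 dx = [x^3/(3)] from 0 to 3 = 3^3/3
     = 27/3 = 9
Step 3: ||f||_2 = (9)^(1/2) = 3


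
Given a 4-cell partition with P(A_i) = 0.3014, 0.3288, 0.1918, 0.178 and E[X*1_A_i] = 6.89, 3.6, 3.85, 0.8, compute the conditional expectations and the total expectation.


For each cell A_i: E[X|A_i] = E[X*1_A_i] / P(A_i)
Step 1: E[X|A_1] = 6.89 / 0.3014 = 22.859987
Step 2: E[X|A_2] = 3.6 / 0.3288 = 10.948905
Step 3: E[X|A_3] = 3.85 / 0.1918 = 20.072993
Step 4: E[X|A_4] = 0.8 / 0.178 = 4.494382
Verification: E[X] = sum E[X*1_A_i] = 6.89 + 3.6 + 3.85 + 0.8 = 15.14


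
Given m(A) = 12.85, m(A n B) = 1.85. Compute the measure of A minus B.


m(A \ B) = m(A) - m(A n B)
= 12.85 - 1.85
= 11


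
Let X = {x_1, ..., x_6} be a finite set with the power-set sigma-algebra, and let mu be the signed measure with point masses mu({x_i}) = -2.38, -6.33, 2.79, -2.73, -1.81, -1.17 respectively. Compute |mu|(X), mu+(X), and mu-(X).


Step 1: Every measurable set is a union of atoms (the cells / points), so a Hahn decomposition is
  obtained by grouping atoms by sign: P = union of atoms with mu > 0, N = union of the remaining atoms.
  Atoms in P (indices): 3;  atoms in N (indices): 1, 2, 4, 5, 6
  Positive values: 2.79
  Negative values: -2.38, -6.33, -2.73, -1.81, -1.17
Step 2: mu+(X) = mu(P) = sum of positive atom values = 2.79
Step 3: mu-(X) = -mu(N) = sum of |negative atom values| = 14.42
Step 4: |mu|(X) = mu+(X) + mu-(X) = 2.79 + 14.42 = 17.21


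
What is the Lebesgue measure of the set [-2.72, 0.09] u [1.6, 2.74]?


For pairwise disjoint intervals, m(union) = sum of lengths.
= (0.09 - -2.72) + (2.74 - 1.6)
= 2.81 + 1.14
= 3.95


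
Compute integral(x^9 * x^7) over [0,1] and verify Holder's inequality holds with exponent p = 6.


Step 1: Exact integral of f*g = integral(x^16, 0, 1) = 1/17
     = 0.058824
Step 2: Holder bound with p=6, q=1.2:
  ||f||_p = (integral x^54 dx)^(1/6) = (1/55)^(1/6) = 0.51279
  ||g||_q = (integral x^8.4 dx)^(1/1.2) = (1/9.4)^(1/1.2) = 0.154547
Step 3: Holder bound = ||f||_p * ||g||_q = 0.51279 * 0.154547 = 0.07925
Verification: 0.058824 <= 0.07925 (Holder holds)


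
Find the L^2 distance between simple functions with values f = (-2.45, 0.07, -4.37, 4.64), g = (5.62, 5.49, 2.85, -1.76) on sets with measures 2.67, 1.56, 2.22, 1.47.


Step 1: Compute differences f_i - g_i:
  -2.45 - 5.62 = -8.07
  0.07 - 5.49 = -5.42
  -4.37 - 2.85 = -7.22
  4.64 - -1.76 = 6.4
Step 2: Compute |diff|^2 * measure for each set:
  |-8.07|^2 * 2.67 = 65.1249 * 2.67 = 173.883483
  |-5.42|^2 * 1.56 = 29.3764 * 1.56 = 45.827184
  |-7.22|^2 * 2.22 = 52.1284 * 2.22 = 115.725048
  |6.4|^2 * 1.47 = 40.96 * 1.47 = 60.2112
Step 3: Sum = 395.646915
Step 4: ||f-g||_2 = (395.646915)^(1/2) = 19.890875


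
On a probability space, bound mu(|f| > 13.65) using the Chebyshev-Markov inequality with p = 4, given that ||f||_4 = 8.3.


Chebyshev/Markov inequality: mu(|f| > eps) <= (||f||_p / eps)^p
Step 1: ||f||_4 / eps = 8.3 / 13.65 = 0.608059
Step 2: Raise to power p = 4:
  (0.608059)^4 = 0.136704
Step 3: Therefore mu(|f| > 13.65) <= 0.136704


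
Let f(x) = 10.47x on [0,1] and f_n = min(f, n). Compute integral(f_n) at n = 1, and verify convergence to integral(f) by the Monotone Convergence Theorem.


f(x) = 10.47x on [0,1]; f_n(x) = min(10.47x, n). At n = 1:
Step 1: f(x) reaches 1 at x = 1/10.47 = 0.095511
Step 2: integral(f_1) = integral(10.47x, 0, 0.095511) + integral(1, 0.095511, 1)
       = 10.47*0.095511^2/2 + 1*(1 - 0.095511)
       = 0.047755 + 0.904489
       = 0.952245
Step 3: As n -> infinity, f_n increases to f, so by MCT integral(f_n) -> integral(f) = 10.47/2 = 5.235.
Convergence: integral(f_1) = 0.952245 -> 5.235 as n -> infinity


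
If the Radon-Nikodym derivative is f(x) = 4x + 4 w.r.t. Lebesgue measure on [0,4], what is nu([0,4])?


nu(A) = integral_A (dnu/dmu) dmu = integral_0^4 (4x + 4) dx
Step 1: Antiderivative F(x) = (4/2)x^2 + 4x
Step 2: F(4) = (4/2)*4^2 + 4*4 = 32 + 16 = 48
Step 3: F(0) = (4/2)*0^2 + 4*0 = 0.0 + 0 = 0.0
Step 4: nu([0,4]) = F(4) - F(0) = 48 - 0.0 = 48


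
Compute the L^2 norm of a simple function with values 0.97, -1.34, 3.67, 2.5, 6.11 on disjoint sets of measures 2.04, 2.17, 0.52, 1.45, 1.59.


Step 1: Compute |f_i|^2 for each value:
  |0.97|^2 = 0.9409
  |-1.34|^2 = 1.7956
  |3.67|^2 = 13.4689
  |2.5|^2 = 6.25
  |6.11|^2 = 37.3321
Step 2: Multiply by measures and sum:
  0.9409 * 2.04 = 1.919436
  1.7956 * 2.17 = 3.896452
  13.4689 * 0.52 = 7.003828
  6.25 * 1.45 = 9.0625
  37.3321 * 1.59 = 59.358039
Sum = 1.919436 + 3.896452 + 7.003828 + 9.0625 + 59.358039 = 81.240255
Step 3: Take the p-th root:
||f||_2 = (81.240255)^(1/2) = 9.013338


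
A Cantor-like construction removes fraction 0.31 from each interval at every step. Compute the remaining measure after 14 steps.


Step 1: At each step, fraction remaining = 1 - 0.31 = 0.69
Step 2: After 14 steps, measure = (0.69)^14
Result = 0.005545


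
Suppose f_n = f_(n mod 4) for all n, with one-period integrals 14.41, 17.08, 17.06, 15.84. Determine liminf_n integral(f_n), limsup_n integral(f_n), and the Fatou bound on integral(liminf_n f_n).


The sequence (integral(f_n)) is periodic with period 4, repeating the values 14.41, 17.08, 17.06, 15.84 indefinitely.
Step 1: For a periodic sequence, every tail (a_m, a_(m+1), ...) contains all 4 period values infinitely often.
Step 2: Hence inf of every tail = min of the period values = min(14.41, 17.08, 17.06, 15.84) = 14.41.
        liminf_n integral(f_n) = sup over m of (inf of tail from m) = 14.41.
Step 3: Similarly sup of every tail = max of the period values = 17.08.
        limsup_n integral(f_n) = 17.08.
Step 4: Fatou's lemma: integral(liminf_n f_n) <= liminf_n integral(f_n) = 14.41.
        So the integral of the pointwise liminf is at most 14.41.


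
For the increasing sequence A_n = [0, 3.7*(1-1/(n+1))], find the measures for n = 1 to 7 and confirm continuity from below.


By continuity of measure from below: if A_n increases to A, then m(A_n) -> m(A).
Here A = [0, 3.7], so m(A) = 3.7
Step 1: a_1 = 3.7*(1 - 1/2) = 1.85, m(A_1) = 1.85
Step 2: a_2 = 3.7*(1 - 1/3) = 2.4667, m(A_2) = 2.4667
Step 3: a_3 = 3.7*(1 - 1/4) = 2.775, m(A_3) = 2.775
Step 4: a_4 = 3.7*(1 - 1/5) = 2.96, m(A_4) = 2.96
Step 5: a_5 = 3.7*(1 - 1/6) = 3.0833, m(A_5) = 3.0833
Step 6: a_6 = 3.7*(1 - 1/7) = 3.1714, m(A_6) = 3.1714
Step 7: a_7 = 3.7*(1 - 1/8) = 3.2375, m(A_7) = 3.2375
Limit: m(A_n) -> m([0,3.7]) = 3.7


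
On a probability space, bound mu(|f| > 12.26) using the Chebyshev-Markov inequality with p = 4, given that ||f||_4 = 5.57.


Chebyshev/Markov inequality: mu(|f| > eps) <= (||f||_p / eps)^p
Step 1: ||f||_4 / eps = 5.57 / 12.26 = 0.454323
Step 2: Raise to power p = 4:
  (0.454323)^4 = 0.042605
Step 3: Therefore mu(|f| > 12.26) <= 0.042605


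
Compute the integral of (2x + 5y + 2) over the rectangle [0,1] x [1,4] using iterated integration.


By Fubini, integrate in x first, then y.
Step 1: Fix y, integrate over x in [0,1]:
  integral(2x + 5y + 2, x=0..1)
  = 2*(1^2 - 0^2)/2 + (5y + 2)*(1 - 0)
  = 1 + (5y + 2)*1
  = 1 + 5y + 2
  = 3 + 5y
Step 2: Integrate over y in [1,4]:
  integral(3 + 5y, y=1..4)
  = 3*3 + 5*(4^2 - 1^2)/2
  = 9 + 37.5
  = 46.5


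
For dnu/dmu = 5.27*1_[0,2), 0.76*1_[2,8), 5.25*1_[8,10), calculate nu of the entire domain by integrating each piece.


Integrate each piece of the Radon-Nikodym derivative:
Step 1: integral_0^2 5.27 dx = 5.27*(2-0) = 5.27*2 = 10.54
Step 2: integral_2^8 0.76 dx = 0.76*(8-2) = 0.76*6 = 4.56
Step 3: integral_8^10 5.25 dx = 5.25*(10-8) = 5.25*2 = 10.5
Total: 10.54 + 4.56 + 10.5 = 25.6


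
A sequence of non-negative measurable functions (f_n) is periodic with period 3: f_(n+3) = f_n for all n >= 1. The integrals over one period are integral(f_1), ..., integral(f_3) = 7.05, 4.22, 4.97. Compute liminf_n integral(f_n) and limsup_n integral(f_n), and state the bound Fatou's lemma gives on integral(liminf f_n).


The sequence (integral(f_n)) is periodic with period 3, repeating the values 7.05, 4.22, 4.97 indefinitely.
Step 1: For a periodic sequence, every tail (a_m, a_(m+1), ...) contains all 3 period values infinitely often.
Step 2: Hence inf of every tail = min of the period values = min(7.05, 4.22, 4.97) = 4.22.
        liminf_n integral(f_n) = sup over m of (inf of tail from m) = 4.22.
Step 3: Similarly sup of every tail = max of the period values = 7.05.
        limsup_n integral(f_n) = 7.05.
Step 4: Fatou's lemma: integral(liminf_n f_n) <= liminf_n integral(f_n) = 4.22.
        So the integral of the pointwise liminf is at most 4.22.


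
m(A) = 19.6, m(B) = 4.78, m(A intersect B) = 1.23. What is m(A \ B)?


m(A \ B) = m(A) - m(A n B)
= 19.6 - 1.23
= 18.37


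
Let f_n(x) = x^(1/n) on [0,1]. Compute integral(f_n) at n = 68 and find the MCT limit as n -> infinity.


At n = 68: f_68(x) = x^(1/68).
Step 1: integral(x^(1/68), 0, 1) = [x^(1/68+1) / (1/68+1)] from 0 to 1
     = 1 / (1/68 + 1) = 1 / ((68+1)/68) = 68/(68+1)
     = 68/69 = 0.985507
Step 2: As n -> infinity, f_n(x) = x^(1/n) -> 1 for x in (0,1], and f_n is increasing in n.
By MCT, lim_n integral(f_n) = integral(lim_n f_n) = integral(1, 0, 1) = 1.
Step 3: Verify convergence: 68/69 = 0.985507 -> 1


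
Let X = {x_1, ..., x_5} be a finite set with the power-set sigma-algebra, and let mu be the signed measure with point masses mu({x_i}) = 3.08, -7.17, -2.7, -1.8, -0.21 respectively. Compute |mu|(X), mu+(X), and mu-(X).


Step 1: Every measurable set is a union of atoms (the cells / points), so a Hahn decomposition is
  obtained by grouping atoms by sign: P = union of atoms with mu > 0, N = union of the remaining atoms.
  Atoms in P (indices): 1;  atoms in N (indices): 2, 3, 4, 5
  Positive values: 3.08
  Negative values: -7.17, -2.7, -1.8, -0.21
Step 2: mu+(X) = mu(P) = sum of positive atom values = 3.08
Step 3: mu-(X) = -mu(N) = sum of |negative atom values| = 11.88
Step 4: |mu|(X) = mu+(X) + mu-(X) = 3.08 + 11.88 = 14.96


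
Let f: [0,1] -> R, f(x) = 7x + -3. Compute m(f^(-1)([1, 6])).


f^(-1)([1, 6]) = {x : 1 <= 7x + -3 <= 6}
Solving: (1 - -3)/7 <= x <= (6 - -3)/7
= [0.571429, 1.285714]
Intersecting with [0,1]: [0.571429, 1]
Measure = 1 - 0.571429 = 0.428571


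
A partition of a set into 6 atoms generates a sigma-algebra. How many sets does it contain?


Each element of the sigma-algebra is a union of some subset of the 6 atoms.
The number of such subsets is 2^6 = 64.


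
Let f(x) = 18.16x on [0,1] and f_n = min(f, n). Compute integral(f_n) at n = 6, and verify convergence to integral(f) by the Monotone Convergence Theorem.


f(x) = 18.16x on [0,1]; f_n(x) = min(18.16x, n). At n = 6:
Step 1: f(x) reaches 6 at x = 6/18.16 = 0.330396
Step 2: integral(f_6) = integral(18.16x, 0, 0.330396) + integral(6, 0.330396, 1)
       = 18.16*0.330396^2/2 + 6*(1 - 0.330396)
       = 0.991189 + 4.017621
       = 5.008811
Step 3: As n -> infinity, f_n increases to f, so by MCT integral(f_n) -> integral(f) = 18.16/2 = 9.08.
Convergence: integral(f_6) = 5.008811 -> 9.08 as n -> infinity


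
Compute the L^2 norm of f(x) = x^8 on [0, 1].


Step 1: ||f||_2 = (integral_0^1 |x^8|^2 dx)^(1/2)
     = (integral_0^1 x^16 dx)^(1/2)
Step 2: integral_0^1 x^16 dx = [x^17/(17)] from 0 to 1 = 1^17/17
     = 1/17 = 0.058824
Step 3: ||f||_2 = (0.058824)^(1/2) = 0.242536


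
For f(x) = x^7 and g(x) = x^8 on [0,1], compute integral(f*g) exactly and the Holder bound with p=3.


Step 1: Exact integral of f*g = integral(x^15, 0, 1) = 1/16
     = 0.0625
Step 2: Holder bound with p=3, q=1.5:
  ||f||_p = (integral x^21 dx)^(1/3) = (1/22)^(1/3) = 0.356883
  ||g||_q = (integral x^12 dx)^(1/1.5) = (1/13)^(1/1.5) = 0.180872
Step 3: Holder bound = ||f||_p * ||g||_q = 0.356883 * 0.180872 = 0.06455
Verification: 0.0625 <= 0.06455 (Holder holds)


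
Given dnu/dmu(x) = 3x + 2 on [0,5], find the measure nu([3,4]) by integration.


nu(A) = integral_A (dnu/dmu) dmu = integral_3^4 (3x + 2) dx
Step 1: Antiderivative F(x) = (3/2)x^2 + 2x
Step 2: F(4) = (3/2)*4^2 + 2*4 = 24 + 8 = 32
Step 3: F(3) = (3/2)*3^2 + 2*3 = 13.5 + 6 = 19.5
Step 4: nu([3,4]) = F(4) - F(3) = 32 - 19.5 = 12.5


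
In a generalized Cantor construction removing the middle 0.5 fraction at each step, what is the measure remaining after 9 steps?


Step 1: At each step, fraction remaining = 1 - 0.5 = 0.5
Step 2: After 9 steps, measure = (0.5)^9
Result = 0.001953


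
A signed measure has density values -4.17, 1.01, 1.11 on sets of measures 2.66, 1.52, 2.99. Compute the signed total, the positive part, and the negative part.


Step 1: Compute signed measure on each set:
  Set 1: -4.17 * 2.66 = -11.0922
  Set 2: 1.01 * 1.52 = 1.5352
  Set 3: 1.11 * 2.99 = 3.3189
Step 2: Total signed measure = (-11.0922) + (1.5352) + (3.3189)
     = -6.2381
Step 3: Positive part mu+(X) = sum of positive contributions = 4.8541
Step 4: Negative part mu-(X) = |sum of negative contributions| = 11.0922


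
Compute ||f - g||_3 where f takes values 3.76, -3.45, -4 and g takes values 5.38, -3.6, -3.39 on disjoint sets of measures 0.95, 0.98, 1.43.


Step 1: Compute differences f_i - g_i:
  3.76 - 5.38 = -1.62
  -3.45 - -3.6 = 0.15
  -4 - -3.39 = -0.61
Step 2: Compute |diff|^3 * measure for each set:
  |-1.62|^3 * 0.95 = 4.251528 * 0.95 = 4.038952
  |0.15|^3 * 0.98 = 0.003375 * 0.98 = 0.003307
  |-0.61|^3 * 1.43 = 0.226981 * 1.43 = 0.324583
Step 3: Sum = 4.366842
Step 4: ||f-g||_3 = (4.366842)^(1/3) = 1.634516


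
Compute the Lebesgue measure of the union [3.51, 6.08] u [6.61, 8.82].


For pairwise disjoint intervals, m(union) = sum of lengths.
= (6.08 - 3.51) + (8.82 - 6.61)
= 2.57 + 2.21
= 4.78


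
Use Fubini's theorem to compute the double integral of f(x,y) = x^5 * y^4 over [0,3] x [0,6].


By Fubini's theorem, the double integral factors as a product of single integrals:
Step 1: integral_0^3 x^5 dx = [x^6/6] from 0 to 3
     = 3^6/6 = 121.5
Step 2: integral_0^6 y^4 dy = [y^5/5] from 0 to 6
     = 6^5/5 = 1555.2
Step 3: Double integral = 121.5 * 1555.2 = 188956.8


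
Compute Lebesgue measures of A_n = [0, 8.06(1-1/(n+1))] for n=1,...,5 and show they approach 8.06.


By continuity of measure from below: if A_n increases to A, then m(A_n) -> m(A).
Here A = [0, 8.06], so m(A) = 8.06
Step 1: a_1 = 8.06*(1 - 1/2) = 4.03, m(A_1) = 4.03
Step 2: a_2 = 8.06*(1 - 1/3) = 5.3733, m(A_2) = 5.3733
Step 3: a_3 = 8.06*(1 - 1/4) = 6.045, m(A_3) = 6.045
Step 4: a_4 = 8.06*(1 - 1/5) = 6.448, m(A_4) = 6.448
Step 5: a_5 = 8.06*(1 - 1/6) = 6.7167, m(A_5) = 6.7167
Limit: m(A_n) -> m([0,8.06]) = 8.06


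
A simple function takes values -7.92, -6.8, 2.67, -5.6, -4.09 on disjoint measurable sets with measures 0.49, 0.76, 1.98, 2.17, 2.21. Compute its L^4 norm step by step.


Step 1: Compute |f_i|^4 for each value:
  |-7.92|^4 = 3934.601257
  |-6.8|^4 = 2138.1376
  |2.67|^4 = 50.821215
  |-5.6|^4 = 983.4496
  |-4.09|^4 = 279.82933
Step 2: Multiply by measures and sum:
  3934.601257 * 0.49 = 1927.954616
  2138.1376 * 0.76 = 1624.984576
  50.821215 * 1.98 = 100.626006
  983.4496 * 2.17 = 2134.085632
  279.82933 * 2.21 = 618.422818
Sum = 1927.954616 + 1624.984576 + 100.626006 + 2134.085632 + 618.422818 = 6406.073648
Step 3: Take the p-th root:
||f||_4 = (6406.073648)^(1/4) = 8.946393


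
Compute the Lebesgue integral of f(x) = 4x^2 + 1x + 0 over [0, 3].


The Lebesgue integral of a Riemann-integrable function agrees with the Riemann integral.
Antiderivative F(x) = (4/3)x^3 + (1/2)x^2 + 0x
F(3) = (4/3)*3^3 + (1/2)*3^2 + 0*3
     = (4/3)*27 + (1/2)*9 + 0*3
     = 36 + 4.5 + 0
     = 40.5
F(0) = 0.0
Integral = F(3) - F(0) = 40.5 - 0.0 = 40.5


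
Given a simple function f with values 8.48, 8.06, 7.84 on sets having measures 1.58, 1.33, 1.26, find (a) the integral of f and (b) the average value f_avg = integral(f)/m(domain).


Step 1: Integral = sum(value_i * measure_i)
= 8.48*1.58 + 8.06*1.33 + 7.84*1.26
= 13.3984 + 10.7198 + 9.8784
= 33.9966
Step 2: Total measure of domain = 1.58 + 1.33 + 1.26 = 4.17
Step 3: Average value = 33.9966 / 4.17 = 8.152662


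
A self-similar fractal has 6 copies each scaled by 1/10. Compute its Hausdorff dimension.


For a self-similar set with N copies scaled by 1/r:
dim_H = log(N)/log(r) = log(6)/log(10)
= 1.791759/2.302585
= 0.778151


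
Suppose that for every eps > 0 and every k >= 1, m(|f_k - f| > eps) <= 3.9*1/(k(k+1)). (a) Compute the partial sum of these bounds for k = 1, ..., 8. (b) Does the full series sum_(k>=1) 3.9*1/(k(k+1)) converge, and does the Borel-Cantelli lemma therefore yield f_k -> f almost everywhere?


Step 1: List the terms 3.9*1/(k(k+1)) for k = 1 to 8:
  k=1: 1.95
  k=2: 0.65
  k=3: 0.325
  k=4: 0.195
  k=5: 0.13
  k=6: 0.092857
  k=7: 0.069643
  k=8: 0.054167
Step 2: Partial sum = 1.95 + 0.65 + 0.325 + 0.195 + 0.13 + 0.092857 + 0.069643 + 0.054167
     = 3.466667
Step 3: The full series sum_(k>=1) 3.9*1/(k(k+1)) converges (telescoping series sum 1/(k(k+1)) = 1; a constant multiple of a convergent series converges).
Step 4: Fix eps > 0. Since sum_k m(|f_k - f| > eps) < infinity, the Borel-Cantelli lemma gives
        m(limsup_k {|f_k - f| > eps}) = 0, i.e. for a.e. x, |f_k(x) - f(x)| <= eps for all large k.
        Applying this with eps = 1/j for j = 1, 2, ... and intersecting the countably many full-measure sets,
        for a.e. x we get limsup_k |f_k(x) - f(x)| <= 1/j for every j, hence f_k -> f almost everywhere.
Conclusion: series converges; Borel-Cantelli yields f_k -> f a.e.


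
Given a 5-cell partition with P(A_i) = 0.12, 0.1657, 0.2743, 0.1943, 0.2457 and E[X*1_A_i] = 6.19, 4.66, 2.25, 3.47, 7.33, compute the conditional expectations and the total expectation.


For each cell A_i: E[X|A_i] = E[X*1_A_i] / P(A_i)
Step 1: E[X|A_1] = 6.19 / 0.12 = 51.583333
Step 2: E[X|A_2] = 4.66 / 0.1657 = 28.123114
Step 3: E[X|A_3] = 2.25 / 0.2743 = 8.202698
Step 4: E[X|A_4] = 3.47 / 0.1943 = 17.858981
Step 5: E[X|A_5] = 7.33 / 0.2457 = 29.83313
Verification: E[X] = sum E[X*1_A_i] = 6.19 + 4.66 + 2.25 + 3.47 + 7.33 = 23.9


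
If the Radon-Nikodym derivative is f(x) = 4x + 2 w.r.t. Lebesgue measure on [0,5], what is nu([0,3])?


nu(A) = integral_A (dnu/dmu) dmu = integral_0^3 (4x + 2) dx
Step 1: Antiderivative F(x) = (4/2)x^2 + 2x
Step 2: F(3) = (4/2)*3^2 + 2*3 = 18 + 6 = 24
Step 3: F(0) = (4/2)*0^2 + 2*0 = 0.0 + 0 = 0.0
Step 4: nu([0,3]) = F(3) - F(0) = 24 - 0.0 = 24


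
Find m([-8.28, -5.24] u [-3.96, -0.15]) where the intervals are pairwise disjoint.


For pairwise disjoint intervals, m(union) = sum of lengths.
= (-5.24 - -8.28) + (-0.15 - -3.96)
= 3.04 + 3.81
= 6.85


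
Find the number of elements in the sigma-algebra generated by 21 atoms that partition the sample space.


Each element of the sigma-algebra is a union of some subset of the 21 atoms.
The number of such subsets is 2^21 = 2097152.


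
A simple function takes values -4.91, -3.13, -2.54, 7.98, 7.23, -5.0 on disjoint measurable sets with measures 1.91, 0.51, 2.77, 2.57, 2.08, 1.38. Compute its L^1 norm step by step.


Step 1: Compute |f_i|^1 for each value:
  |-4.91|^1 = 4.91
  |-3.13|^1 = 3.13
  |-2.54|^1 = 2.54
  |7.98|^1 = 7.98
  |7.23|^1 = 7.23
  |-5.0|^1 = 5
Step 2: Multiply by measures and sum:
  4.91 * 1.91 = 9.3781
  3.13 * 0.51 = 1.5963
  2.54 * 2.77 = 7.0358
  7.98 * 2.57 = 20.5086
  7.23 * 2.08 = 15.0384
  5 * 1.38 = 6.9
Sum = 9.3781 + 1.5963 + 7.0358 + 20.5086 + 15.0384 + 6.9 = 60.4572
Step 3: Take the p-th root:
||f||_1 = (60.4572)^(1/1) = 60.4572


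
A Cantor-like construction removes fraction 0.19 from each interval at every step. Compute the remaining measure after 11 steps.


Step 1: At each step, fraction remaining = 1 - 0.19 = 0.81
Step 2: After 11 steps, measure = (0.81)^11
Result = 0.098477


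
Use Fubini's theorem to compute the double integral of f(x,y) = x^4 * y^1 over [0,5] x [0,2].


By Fubini's theorem, the double integral factors as a product of single integrals:
Step 1: integral_0^5 x^4 dx = [x^5/5] from 0 to 5
     = 5^5/5 = 625
Step 2: integral_0^2 y^1 dy = [y^2/2] from 0 to 2
     = 2^2/2 = 2
Step 3: Double integral = 625 * 2 = 1250


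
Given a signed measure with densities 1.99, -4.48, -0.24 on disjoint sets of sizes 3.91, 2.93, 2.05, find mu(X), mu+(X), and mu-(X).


Step 1: Compute signed measure on each set:
  Set 1: 1.99 * 3.91 = 7.7809
  Set 2: -4.48 * 2.93 = -13.1264
  Set 3: -0.24 * 2.05 = -0.492
Step 2: Total signed measure = (7.7809) + (-13.1264) + (-0.492)
     = -5.8375
Step 3: Positive part mu+(X) = sum of positive contributions = 7.7809
Step 4: Negative part mu-(X) = |sum of negative contributions| = 13.6184


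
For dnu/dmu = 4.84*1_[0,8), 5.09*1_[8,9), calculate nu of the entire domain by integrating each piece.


Integrate each piece of the Radon-Nikodym derivative:
Step 1: integral_0^8 4.84 dx = 4.84*(8-0) = 4.84*8 = 38.72
Step 2: integral_8^9 5.09 dx = 5.09*(9-8) = 5.09*1 = 5.09
Total: 38.72 + 5.09 = 43.81


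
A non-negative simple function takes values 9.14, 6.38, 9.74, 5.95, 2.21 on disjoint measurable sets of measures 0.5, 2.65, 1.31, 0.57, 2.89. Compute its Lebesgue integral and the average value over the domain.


Step 1: Integral = sum(value_i * measure_i)
= 9.14*0.5 + 6.38*2.65 + 9.74*1.31 + 5.95*0.57 + 2.21*2.89
= 4.57 + 16.907 + 12.7594 + 3.3915 + 6.3869
= 44.0148
Step 2: Total measure of domain = 0.5 + 2.65 + 1.31 + 0.57 + 2.89 = 7.92
Step 3: Average value = 44.0148 / 7.92 = 5.557424


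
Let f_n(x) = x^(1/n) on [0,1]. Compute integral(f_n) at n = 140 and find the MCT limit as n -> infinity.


At n = 140: f_140(x) = x^(1/140).
Step 1: integral(x^(1/140), 0, 1) = [x^(1/140+1) / (1/140+1)] from 0 to 1
     = 1 / (1/140 + 1) = 1 / ((140+1)/140) = 140/(140+1)
     = 140/141 = 0.992908
Step 2: As n -> infinity, f_n(x) = x^(1/n) -> 1 for x in (0,1], and f_n is increasing in n.
By MCT, lim_n integral(f_n) = integral(lim_n f_n) = integral(1, 0, 1) = 1.
Step 3: Verify convergence: 140/141 = 0.992908 -> 1


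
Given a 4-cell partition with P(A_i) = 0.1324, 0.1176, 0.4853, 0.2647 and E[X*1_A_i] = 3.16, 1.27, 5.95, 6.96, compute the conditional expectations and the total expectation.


For each cell A_i: E[X|A_i] = E[X*1_A_i] / P(A_i)
Step 1: E[X|A_1] = 3.16 / 0.1324 = 23.867069
Step 2: E[X|A_2] = 1.27 / 0.1176 = 10.79932
Step 3: E[X|A_3] = 5.95 / 0.4853 = 12.260457
Step 4: E[X|A_4] = 6.96 / 0.2647 = 26.293918
Verification: E[X] = sum E[X*1_A_i] = 3.16 + 1.27 + 5.95 + 6.96 = 17.34


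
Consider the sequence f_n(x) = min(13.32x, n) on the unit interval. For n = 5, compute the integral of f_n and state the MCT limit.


f(x) = 13.32x on [0,1]; f_n(x) = min(13.32x, n). At n = 5:
Step 1: f(x) reaches 5 at x = 5/13.32 = 0.375375
Step 2: integral(f_5) = integral(13.32x, 0, 0.375375) + integral(5, 0.375375, 1)
       = 13.32*0.375375^2/2 + 5*(1 - 0.375375)
       = 0.938438 + 3.123123
       = 4.061562
Step 3: As n -> infinity, f_n increases to f, so by MCT integral(f_n) -> integral(f) = 13.32/2 = 6.66.
Convergence: integral(f_5) = 4.061562 -> 6.66 as n -> infinity


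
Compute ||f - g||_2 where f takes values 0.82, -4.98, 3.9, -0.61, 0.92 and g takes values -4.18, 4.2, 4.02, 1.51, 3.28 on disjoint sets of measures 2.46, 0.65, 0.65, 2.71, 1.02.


Step 1: Compute differences f_i - g_i:
  0.82 - -4.18 = 5
  -4.98 - 4.2 = -9.18
  3.9 - 4.02 = -0.12
  -0.61 - 1.51 = -2.12
  0.92 - 3.28 = -2.36
Step 2: Compute |diff|^2 * measure for each set:
  |5|^2 * 2.46 = 25 * 2.46 = 61.5
  |-9.18|^2 * 0.65 = 84.2724 * 0.65 = 54.77706
  |-0.12|^2 * 0.65 = 0.0144 * 0.65 = 0.00936
  |-2.12|^2 * 2.71 = 4.4944 * 2.71 = 12.179824
  |-2.36|^2 * 1.02 = 5.5696 * 1.02 = 5.680992
Step 3: Sum = 134.147236
Step 4: ||f-g||_2 = (134.147236)^(1/2) = 11.582195


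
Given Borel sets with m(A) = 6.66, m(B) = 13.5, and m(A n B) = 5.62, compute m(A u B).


By inclusion-exclusion: m(A u B) = m(A) + m(B) - m(A n B)
= 6.66 + 13.5 - 5.62
= 14.54


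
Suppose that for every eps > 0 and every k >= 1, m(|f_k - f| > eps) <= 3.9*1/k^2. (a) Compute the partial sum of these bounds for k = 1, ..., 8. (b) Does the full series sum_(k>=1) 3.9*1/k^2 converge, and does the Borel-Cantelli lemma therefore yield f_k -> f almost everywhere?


Step 1: List the terms 3.9*1/k^2 for k = 1 to 8:
  k=1: 3.9
  k=2: 0.975
  k=3: 0.433333
  k=4: 0.24375
  k=5: 0.156
  k=6: 0.108333
  k=7: 0.079592
  k=8: 0.060937
Step 2: Partial sum = 3.9 + 0.975 + 0.433333 + 0.24375 + 0.156 + 0.108333 + 0.079592 + 0.060937
     = 5.956946
Step 3: The full series sum_(k>=1) 3.9*1/k^2 converges (p-series with p = 2 > 1; a constant multiple of a convergent series converges).
Step 4: Fix eps > 0. Since sum_k m(|f_k - f| > eps) < infinity, the Borel-Cantelli lemma gives
        m(limsup_k {|f_k - f| > eps}) = 0, i.e. for a.e. x, |f_k(x) - f(x)| <= eps for all large k.
        Applying this with eps = 1/j for j = 1, 2, ... and intersecting the countably many full-measure sets,
        for a.e. x we get limsup_k |f_k(x) - f(x)| <= 1/j for every j, hence f_k -> f almost everywhere.
Conclusion: series converges; Borel-Cantelli yields f_k -> f a.e.


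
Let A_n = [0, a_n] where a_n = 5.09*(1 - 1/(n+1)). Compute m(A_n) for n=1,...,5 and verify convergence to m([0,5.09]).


By continuity of measure from below: if A_n increases to A, then m(A_n) -> m(A).
Here A = [0, 5.09], so m(A) = 5.09
Step 1: a_1 = 5.09*(1 - 1/2) = 2.545, m(A_1) = 2.545
Step 2: a_2 = 5.09*(1 - 1/3) = 3.3933, m(A_2) = 3.3933
Step 3: a_3 = 5.09*(1 - 1/4) = 3.8175, m(A_3) = 3.8175
Step 4: a_4 = 5.09*(1 - 1/5) = 4.072, m(A_4) = 4.072
Step 5: a_5 = 5.09*(1 - 1/6) = 4.2417, m(A_5) = 4.2417
Limit: m(A_n) -> m([0,5.09]) = 5.09


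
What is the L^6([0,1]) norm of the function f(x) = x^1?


Step 1: ||f||_6 = (integral_0^1 |x^1|^6 dx)^(1/6)
     = (integral_0^1 x^6 dx)^(1/6)
Step 2: integral_0^1 x^6 dx = [x^7/(7)] from 0 to 1 = 1^7/7
     = 1/7 = 0.142857
Step 3: ||f||_6 = (0.142857)^(1/6) = 0.72302


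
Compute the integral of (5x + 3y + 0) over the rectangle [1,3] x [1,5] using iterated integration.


By Fubini, integrate in x first, then y.
Step 1: Fix y, integrate over x in [1,3]:
  integral(5x + 3y + 0, x=1..3)
  = 5*(3^2 - 1^2)/2 + (3y + 0)*(3 - 1)
  = 20 + (3y + 0)*2
  = 20 + 6y + 0
  = 20 + 6y
Step 2: Integrate over y in [1,5]:
  integral(20 + 6y, y=1..5)
  = 20*4 + 6*(5^2 - 1^2)/2
  = 80 + 72
  = 152


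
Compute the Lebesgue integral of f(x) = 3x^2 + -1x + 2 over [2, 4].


The Lebesgue integral of a Riemann-integrable function agrees with the Riemann integral.
Antiderivative F(x) = (3/3)x^3 + (-1/2)x^2 + 2x
F(4) = (3/3)*4^3 + (-1/2)*4^2 + 2*4
     = (3/3)*64 + (-1/2)*16 + 2*4
     = 64 + -8 + 8
     = 64
F(2) = 10
Integral = F(4) - F(2) = 64 - 10 = 54


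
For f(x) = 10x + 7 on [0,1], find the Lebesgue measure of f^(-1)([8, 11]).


f^(-1)([8, 11]) = {x : 8 <= 10x + 7 <= 11}
Solving: (8 - 7)/10 <= x <= (11 - 7)/10
= [0.1, 0.4]
Intersecting with [0,1]: [0.1, 0.4]
Measure = 0.4 - 0.1 = 0.3


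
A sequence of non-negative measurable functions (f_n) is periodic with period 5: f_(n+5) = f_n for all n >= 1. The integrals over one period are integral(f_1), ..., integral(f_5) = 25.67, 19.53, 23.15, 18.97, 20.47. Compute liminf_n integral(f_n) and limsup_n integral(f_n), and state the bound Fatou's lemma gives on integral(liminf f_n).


The sequence (integral(f_n)) is periodic with period 5, repeating the values 25.67, 19.53, 23.15, 18.97, 20.47 indefinitely.
Step 1: For a periodic sequence, every tail (a_m, a_(m+1), ...) contains all 5 period values infinitely often.
Step 2: Hence inf of every tail = min of the period values = min(25.67, 19.53, 23.15, 18.97, 20.47) = 18.97.
        liminf_n integral(f_n) = sup over m of (inf of tail from m) = 18.97.
Step 3: Similarly sup of every tail = max of the period values = 25.67.
        limsup_n integral(f_n) = 25.67.
Step 4: Fatou's lemma: integral(liminf_n f_n) <= liminf_n integral(f_n) = 18.97.
        So the integral of the pointwise liminf is at most 18.97.
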